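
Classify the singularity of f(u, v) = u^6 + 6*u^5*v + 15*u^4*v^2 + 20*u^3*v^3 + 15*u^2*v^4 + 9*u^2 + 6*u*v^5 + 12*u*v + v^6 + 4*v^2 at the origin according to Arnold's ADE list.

A_5

The Hessian of f at 0 has rank 1. Corank 1: A-series; mu = 5 gives A_5.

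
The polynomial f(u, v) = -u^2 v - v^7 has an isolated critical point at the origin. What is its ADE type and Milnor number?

Type D_{8}, Milnor number mu = 8.

The Hessian of f at 0 is [[0, 0], [0, 0]] with rank 0, so corank 2. A Groebner basis of the Jacobian ideal J(f) in C{u,v} is {u^2/7 + v^6, u^3, u*v}; counting standard monomials gives mu = 8. Corank 2; j^3 = -u^2*v has shape L^2 M (L != M), so D-series; mu = 8 gives D_8.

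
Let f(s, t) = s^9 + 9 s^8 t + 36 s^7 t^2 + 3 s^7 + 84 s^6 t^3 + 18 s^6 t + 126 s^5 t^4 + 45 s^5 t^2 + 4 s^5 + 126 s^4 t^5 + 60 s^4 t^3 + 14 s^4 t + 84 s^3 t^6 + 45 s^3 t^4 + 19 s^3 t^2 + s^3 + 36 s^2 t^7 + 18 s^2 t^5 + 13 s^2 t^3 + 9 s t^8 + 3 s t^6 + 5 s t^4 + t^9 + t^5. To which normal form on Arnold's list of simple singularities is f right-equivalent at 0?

The Hessian of f at 0 has rank 0. Corank 2; j^3 = s^3 is a perfect cube, so E-series; the 5-jet and mu = 8 give E_8.

E_{8}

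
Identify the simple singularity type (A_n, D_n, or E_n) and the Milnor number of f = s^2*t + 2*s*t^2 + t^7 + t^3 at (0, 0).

The Hessian of f at 0 is [[0, 0], [0, 0]] with rank 0, so corank 2. A Groebner basis of the Jacobian ideal J(f) in C{s,t} is {s^2/7 + t^6 - t^2/7, s^3 + t^3, s*t + t^2}; counting standard monomials gives mu = 8. Corank 2; j^3 = t*(s + t)^2 has shape L^2 M (L != M), so D-series; mu = 8 gives D_8.

Type D_{8}, Milnor number mu = 8.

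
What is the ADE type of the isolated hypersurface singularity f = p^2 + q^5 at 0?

The Hessian of f at 0 is [[2, 0], [0, 0]] with rank 1, so corank 1. A Groebner basis of the Jacobian ideal J(f) in C{p,q} is {q^4, p}; counting standard monomials gives mu = 4. Corank 1: A-series; mu = 4 gives A_4.

A_4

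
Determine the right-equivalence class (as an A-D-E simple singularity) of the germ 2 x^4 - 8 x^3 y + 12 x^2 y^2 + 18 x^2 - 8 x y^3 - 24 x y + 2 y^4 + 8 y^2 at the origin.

The Hessian of f at 0 has rank 1. Corank 1: A-series; mu = 3 gives A_3.

A3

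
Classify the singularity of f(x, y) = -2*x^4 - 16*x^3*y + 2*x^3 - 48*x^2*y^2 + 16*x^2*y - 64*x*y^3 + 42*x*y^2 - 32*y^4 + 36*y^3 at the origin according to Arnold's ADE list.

D_5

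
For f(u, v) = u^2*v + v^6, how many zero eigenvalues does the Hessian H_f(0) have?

2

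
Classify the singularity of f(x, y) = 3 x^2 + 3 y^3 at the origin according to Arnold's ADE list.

A_{2}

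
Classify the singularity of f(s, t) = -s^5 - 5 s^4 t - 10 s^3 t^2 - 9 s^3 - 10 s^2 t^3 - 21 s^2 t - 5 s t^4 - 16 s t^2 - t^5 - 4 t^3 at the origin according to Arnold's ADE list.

The Hessian of f at 0 has rank 0. Corank 2; j^3 = -(s + t)*(3*s + 2*t)^2 has shape L^2 M (L != M), so D-series; mu = 6 gives D_6.

D6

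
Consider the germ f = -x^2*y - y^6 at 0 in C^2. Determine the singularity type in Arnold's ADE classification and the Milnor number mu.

The Hessian of f at 0 is [[0, 0], [0, 0]] with rank 0, so corank 2. A Groebner basis of the Jacobian ideal J(f) in C{x,y} is {x^2/6 + y^5, x^3, x*y}; counting standard monomials gives mu = 7. Corank 2; j^3 = -x^2*y has shape L^2 M (L != M), so D-series; mu = 7 gives D_7.

Type D_7, Milnor number mu = 7.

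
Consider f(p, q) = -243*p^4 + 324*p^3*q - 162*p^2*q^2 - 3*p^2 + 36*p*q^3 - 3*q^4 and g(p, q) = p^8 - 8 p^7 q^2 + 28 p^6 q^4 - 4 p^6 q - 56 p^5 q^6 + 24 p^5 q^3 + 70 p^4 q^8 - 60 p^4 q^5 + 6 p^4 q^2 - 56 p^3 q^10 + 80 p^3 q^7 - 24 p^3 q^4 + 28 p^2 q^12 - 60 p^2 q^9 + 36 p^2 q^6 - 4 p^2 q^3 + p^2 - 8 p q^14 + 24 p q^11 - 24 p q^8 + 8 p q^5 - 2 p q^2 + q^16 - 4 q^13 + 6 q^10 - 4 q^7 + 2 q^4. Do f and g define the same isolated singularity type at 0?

Yes.

The Hessian of f at 0 is [[-6, 0], [0, 0]] with rank 1, so corank 1. A Groebner basis of the Jacobian ideal J(f) in C{p,q} is {q^3, p}; counting standard monomials gives mu = 3. Corank 1: A-series; mu = 3 gives A_3. The Hessian of g at 0 is [[2, 0], [0, 0]] with rank 1, so corank 1. A Groebner basis of the Jacobian ideal J(g) in C{p,q} is {p^2, p*q, -p + q^2}; counting standard monomials gives mu = 3. Corank 1: A-series; mu = 3 gives A_3. Both have type A_3, hence right-equivalent.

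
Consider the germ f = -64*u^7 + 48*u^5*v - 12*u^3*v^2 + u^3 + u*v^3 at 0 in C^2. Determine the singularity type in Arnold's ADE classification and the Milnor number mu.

The Hessian of f at 0 is [[0, 0], [0, 0]] with rank 0, so corank 2. A Groebner basis of the Jacobian ideal J(f) in C{u,v} is {u^3, u*v^2, 3*u^2 + v^3}; counting standard monomials gives mu = 7. Corank 2; j^3 = u^3 is a perfect cube, so E-series; the 4-jet and mu = 7 give E_7.

Type E_{7}, Milnor number mu = 7.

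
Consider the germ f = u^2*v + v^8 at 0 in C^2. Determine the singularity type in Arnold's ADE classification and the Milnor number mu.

Type D9, Milnor number mu = 9.

The Hessian of f at 0 has rank 0. Corank 2; j^3 = u^2*v has shape L^2 M (L != M), so D-series; mu = 9 gives D_9.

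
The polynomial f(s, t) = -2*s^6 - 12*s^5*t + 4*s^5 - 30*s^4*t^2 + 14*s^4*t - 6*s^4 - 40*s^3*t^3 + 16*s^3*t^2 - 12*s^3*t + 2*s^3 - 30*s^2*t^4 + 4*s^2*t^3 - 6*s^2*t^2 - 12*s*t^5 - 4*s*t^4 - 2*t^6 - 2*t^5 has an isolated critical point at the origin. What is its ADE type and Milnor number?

Type E8, Milnor number mu = 8.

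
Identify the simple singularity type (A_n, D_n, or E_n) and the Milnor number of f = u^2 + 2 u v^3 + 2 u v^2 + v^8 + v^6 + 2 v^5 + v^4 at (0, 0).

Type A_7, Milnor number mu = 7.

The Hessian of f at 0 has rank 1. Corank 1: A-series; mu = 7 gives A_7.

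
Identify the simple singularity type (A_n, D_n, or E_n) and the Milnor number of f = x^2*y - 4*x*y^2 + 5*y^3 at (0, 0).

Type D_4, Milnor number mu = 4.

The Hessian of f at 0 is [[0, 0], [0, 0]] with rank 0, so corank 2. A Groebner basis of the Jacobian ideal J(f) in C{x,y} is {y^3, x^2 - y^2, x*y - 2*y^2}; counting standard monomials gives mu = 4. Corank 2; j^3 = y*(x^2 - 4*x*y + 5*y^2) splits into three distinct lines over C (the quadratic factor has nonzero discriminant), so D_4.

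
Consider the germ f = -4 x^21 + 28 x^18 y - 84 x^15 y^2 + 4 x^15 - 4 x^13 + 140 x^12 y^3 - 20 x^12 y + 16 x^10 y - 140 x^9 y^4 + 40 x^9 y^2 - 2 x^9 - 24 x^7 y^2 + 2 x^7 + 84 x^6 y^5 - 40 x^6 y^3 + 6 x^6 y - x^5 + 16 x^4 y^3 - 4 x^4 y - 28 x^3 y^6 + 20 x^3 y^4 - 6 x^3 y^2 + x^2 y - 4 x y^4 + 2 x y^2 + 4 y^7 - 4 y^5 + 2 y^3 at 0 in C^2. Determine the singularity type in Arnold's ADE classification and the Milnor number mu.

Type D_4, Milnor number mu = 4.

The Hessian of f at 0 has rank 0. Corank 2; j^3 = y*(x^2 + 2*x*y + 2*y^2) splits into three distinct lines over C (the quadratic factor has nonzero discriminant), so D_4.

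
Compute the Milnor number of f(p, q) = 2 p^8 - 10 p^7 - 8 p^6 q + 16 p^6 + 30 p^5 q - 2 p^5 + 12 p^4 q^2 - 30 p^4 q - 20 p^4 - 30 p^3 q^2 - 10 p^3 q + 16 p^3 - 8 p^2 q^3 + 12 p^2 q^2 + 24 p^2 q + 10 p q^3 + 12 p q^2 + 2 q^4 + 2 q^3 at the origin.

The Hessian of f at 0 has rank 0. Corank 2; j^3 = 2*(2*p + q)^3 is a perfect cube, so E-series; the 4-jet and mu = 7 give E_7.

7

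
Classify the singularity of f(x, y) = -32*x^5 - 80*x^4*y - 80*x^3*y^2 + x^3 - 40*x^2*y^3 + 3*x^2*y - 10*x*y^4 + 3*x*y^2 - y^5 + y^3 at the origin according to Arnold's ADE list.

E8

The Hessian of f at 0 is [[0, 0], [0, 0]] with rank 0, so corank 2. A Groebner basis of the Jacobian ideal J(f) in C{x,y} is {y^5, x*y^3 + 7*y^4/8, x^2 + 2*x*y + y^2}; counting standard monomials gives mu = 8. Corank 2; j^3 = (x + y)^3 is a perfect cube, so E-series; the 5-jet and mu = 8 give E_8.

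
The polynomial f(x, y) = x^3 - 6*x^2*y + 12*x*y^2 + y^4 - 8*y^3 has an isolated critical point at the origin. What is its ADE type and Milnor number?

The Hessian of f at 0 has rank 0. Corank 2; j^3 = (x - 2*y)^3 is a perfect cube, so E-series; the 4-jet and mu = 6 give E_6.

Type E6, Milnor number mu = 6.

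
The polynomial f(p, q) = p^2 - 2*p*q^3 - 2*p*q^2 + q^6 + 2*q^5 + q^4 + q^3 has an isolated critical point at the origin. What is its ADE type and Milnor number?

Type A_{2}, Milnor number mu = 2.

The Hessian of f at 0 has rank 1. Corank 1: A-series; mu = 2 gives A_2.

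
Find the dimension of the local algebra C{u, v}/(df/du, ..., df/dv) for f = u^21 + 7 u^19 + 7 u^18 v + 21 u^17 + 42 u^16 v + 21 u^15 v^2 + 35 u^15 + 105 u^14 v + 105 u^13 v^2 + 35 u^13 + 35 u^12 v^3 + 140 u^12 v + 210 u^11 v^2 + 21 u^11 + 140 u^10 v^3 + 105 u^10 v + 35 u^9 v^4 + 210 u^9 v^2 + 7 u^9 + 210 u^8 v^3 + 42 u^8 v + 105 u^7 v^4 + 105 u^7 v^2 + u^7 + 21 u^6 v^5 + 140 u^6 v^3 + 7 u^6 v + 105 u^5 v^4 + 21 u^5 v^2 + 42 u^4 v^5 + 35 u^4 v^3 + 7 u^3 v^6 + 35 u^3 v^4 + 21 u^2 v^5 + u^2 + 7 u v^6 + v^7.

The Hessian of f at 0 has rank 1. Corank 1: A-series; mu = 6 gives A_6.

6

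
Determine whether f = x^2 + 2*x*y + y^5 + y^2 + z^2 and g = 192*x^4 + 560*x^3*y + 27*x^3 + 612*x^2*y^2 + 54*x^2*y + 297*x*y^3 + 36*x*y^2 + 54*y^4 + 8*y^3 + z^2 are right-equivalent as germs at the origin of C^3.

No.

The Hessian of f at 0 has rank 2. Corank 1: A-series; mu = 4 gives A_4. The Hessian of g at 0 has rank 1. Corank 2; j^3 = (3*x + 2*y)^3 is a perfect cube, so E-series; the 4-jet and mu = 7 give E_7. f is A_4 but g is E_7, hence not right-equivalent.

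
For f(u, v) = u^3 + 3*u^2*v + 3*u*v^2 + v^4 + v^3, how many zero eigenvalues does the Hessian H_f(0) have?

The Hessian at 0 is [[0, 0], [0, 0]] of rank 0; hence corank 2.

2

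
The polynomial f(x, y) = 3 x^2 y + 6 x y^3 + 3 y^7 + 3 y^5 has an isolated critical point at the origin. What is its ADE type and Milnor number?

The Hessian of f at 0 has rank 0. Corank 2; j^3 = 3*x^2*y has shape L^2 M (L != M), so D-series; mu = 8 gives D_8.

Type D_{8}, Milnor number mu = 8.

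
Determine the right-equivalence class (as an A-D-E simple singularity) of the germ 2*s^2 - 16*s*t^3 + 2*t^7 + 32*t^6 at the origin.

A6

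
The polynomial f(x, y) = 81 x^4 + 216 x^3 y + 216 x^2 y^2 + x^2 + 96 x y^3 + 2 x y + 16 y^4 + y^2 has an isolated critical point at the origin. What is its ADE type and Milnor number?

The Hessian of f at 0 is [[2, 2], [2, 2]] with rank 1, so corank 1. A Groebner basis of the Jacobian ideal J(f) in C{x,y} is {y^3, x + y}; counting standard monomials gives mu = 3. Corank 1: A-series; mu = 3 gives A_3.

Type A_{3}, Milnor number mu = 3.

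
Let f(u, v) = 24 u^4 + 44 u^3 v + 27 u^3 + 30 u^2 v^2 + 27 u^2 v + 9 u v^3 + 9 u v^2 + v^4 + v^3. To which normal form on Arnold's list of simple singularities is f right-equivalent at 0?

The Hessian of f at 0 has rank 0. Corank 2; j^3 = (3*u + v)^3 is a perfect cube, so E-series; the 4-jet and mu = 7 give E_7.

E_{7}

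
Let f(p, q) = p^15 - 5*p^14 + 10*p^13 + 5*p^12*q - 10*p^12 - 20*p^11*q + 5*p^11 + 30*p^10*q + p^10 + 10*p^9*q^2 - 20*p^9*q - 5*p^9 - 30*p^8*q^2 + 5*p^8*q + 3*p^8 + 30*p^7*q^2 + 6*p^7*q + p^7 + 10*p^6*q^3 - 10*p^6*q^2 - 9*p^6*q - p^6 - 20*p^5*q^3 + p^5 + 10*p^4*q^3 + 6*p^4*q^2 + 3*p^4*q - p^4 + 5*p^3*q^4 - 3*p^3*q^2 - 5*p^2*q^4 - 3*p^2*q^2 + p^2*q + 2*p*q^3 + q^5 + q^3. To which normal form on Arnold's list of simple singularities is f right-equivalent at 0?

The Hessian of f at 0 has rank 0. Corank 2; j^3 = q*(p^2 + q^2) splits into three distinct lines over C (the quadratic factor has nonzero discriminant), so D_4.

D_{4}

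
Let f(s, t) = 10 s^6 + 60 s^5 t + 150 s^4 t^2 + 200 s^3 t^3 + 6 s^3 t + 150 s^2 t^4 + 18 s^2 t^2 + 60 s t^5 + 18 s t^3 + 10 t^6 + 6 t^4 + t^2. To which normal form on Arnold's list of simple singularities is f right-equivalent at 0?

A_5

The Hessian of f at 0 has rank 1. Corank 1: A-series; mu = 5 gives A_5.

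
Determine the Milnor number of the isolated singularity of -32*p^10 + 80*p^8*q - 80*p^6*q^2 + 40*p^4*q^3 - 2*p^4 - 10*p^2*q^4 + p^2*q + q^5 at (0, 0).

6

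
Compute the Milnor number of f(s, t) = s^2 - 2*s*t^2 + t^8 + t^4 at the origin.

The Hessian of f at 0 has rank 1. Corank 1: A-series; mu = 7 gives A_7.

7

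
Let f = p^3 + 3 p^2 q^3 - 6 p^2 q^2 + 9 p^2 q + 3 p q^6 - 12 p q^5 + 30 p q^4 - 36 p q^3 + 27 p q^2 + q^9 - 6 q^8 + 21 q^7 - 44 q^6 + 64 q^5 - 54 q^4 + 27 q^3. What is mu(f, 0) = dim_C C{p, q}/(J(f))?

The Hessian of f at 0 has rank 0. Corank 2; j^3 = (p + 3*q)^3 is a perfect cube, so E-series; the 5-jet and mu = 8 give E_8.

8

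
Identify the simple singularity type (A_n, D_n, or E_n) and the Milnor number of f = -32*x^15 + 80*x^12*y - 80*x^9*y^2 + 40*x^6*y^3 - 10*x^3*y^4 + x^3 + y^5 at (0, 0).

The Hessian of f at 0 is [[0, 0], [0, 0]] with rank 0, so corank 2. A Groebner basis of the Jacobian ideal J(f) in C{x,y} is {y^4, x^2}; counting standard monomials gives mu = 8. Corank 2; j^3 = x^3 is a perfect cube, so E-series; the 5-jet and mu = 8 give E_8.

Type E8, Milnor number mu = 8.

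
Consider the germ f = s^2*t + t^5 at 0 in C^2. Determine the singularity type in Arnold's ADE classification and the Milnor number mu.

Type D_6, Milnor number mu = 6.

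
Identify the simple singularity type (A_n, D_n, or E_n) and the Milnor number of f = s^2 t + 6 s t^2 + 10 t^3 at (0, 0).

Type D_{4}, Milnor number mu = 4.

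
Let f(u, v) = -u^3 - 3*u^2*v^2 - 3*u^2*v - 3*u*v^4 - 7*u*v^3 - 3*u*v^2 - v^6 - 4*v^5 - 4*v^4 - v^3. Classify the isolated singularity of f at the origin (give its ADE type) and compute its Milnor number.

Type E_7, Milnor number mu = 7.

The Hessian of f at 0 has rank 0. Corank 2; j^3 = -(u + v)^3 is a perfect cube, so E-series; the 4-jet and mu = 7 give E_7.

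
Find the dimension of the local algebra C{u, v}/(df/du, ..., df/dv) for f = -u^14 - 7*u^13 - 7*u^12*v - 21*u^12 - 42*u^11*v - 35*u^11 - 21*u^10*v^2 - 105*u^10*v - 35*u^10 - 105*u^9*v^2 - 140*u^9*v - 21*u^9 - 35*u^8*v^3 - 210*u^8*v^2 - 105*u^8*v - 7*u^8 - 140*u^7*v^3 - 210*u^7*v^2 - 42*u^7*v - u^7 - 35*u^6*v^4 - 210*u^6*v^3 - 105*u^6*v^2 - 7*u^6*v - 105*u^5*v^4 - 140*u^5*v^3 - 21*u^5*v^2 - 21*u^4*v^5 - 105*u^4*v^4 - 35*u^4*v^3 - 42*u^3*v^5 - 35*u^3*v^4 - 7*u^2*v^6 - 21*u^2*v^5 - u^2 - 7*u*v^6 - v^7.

6

The Hessian of f at 0 has rank 1. Corank 1: A-series; mu = 6 gives A_6.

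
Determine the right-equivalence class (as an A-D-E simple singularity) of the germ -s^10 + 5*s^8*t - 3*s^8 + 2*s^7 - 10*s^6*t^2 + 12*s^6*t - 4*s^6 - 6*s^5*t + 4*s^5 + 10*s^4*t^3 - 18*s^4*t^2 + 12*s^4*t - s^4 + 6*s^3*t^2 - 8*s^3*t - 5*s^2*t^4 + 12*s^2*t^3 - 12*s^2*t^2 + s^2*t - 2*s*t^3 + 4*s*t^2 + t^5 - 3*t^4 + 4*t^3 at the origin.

The Hessian of f at 0 is [[0, 0], [0, 0]] with rank 0, so corank 2. A Groebner basis of the Jacobian ideal J(f) in C{s,t} is {s*t^2 + 2*s*t/9 + 4*t^2/9, -s*t/9 + t^3 - 2*t^2/9, s^2 + 40*s*t/9 + 44*t^2/9}; counting standard monomials gives mu = 5. Corank 2; j^3 = t*(s + 2*t)^2 has shape L^2 M (L != M), so D-series; mu = 5 gives D_5.

D5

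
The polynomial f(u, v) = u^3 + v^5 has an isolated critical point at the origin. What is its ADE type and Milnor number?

The Hessian of f at 0 has rank 0. Corank 2; j^3 = u^3 is a perfect cube, so E-series; the 5-jet and mu = 8 give E_8.

Type E8, Milnor number mu = 8.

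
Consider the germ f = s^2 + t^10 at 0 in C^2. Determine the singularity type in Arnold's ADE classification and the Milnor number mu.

Type A_{9}, Milnor number mu = 9.

The Hessian of f at 0 is [[2, 0], [0, 0]] with rank 1, so corank 1. A Groebner basis of the Jacobian ideal J(f) in C{s,t} is {t^9, s}; counting standard monomials gives mu = 9. Corank 1: A-series; mu = 9 gives A_9.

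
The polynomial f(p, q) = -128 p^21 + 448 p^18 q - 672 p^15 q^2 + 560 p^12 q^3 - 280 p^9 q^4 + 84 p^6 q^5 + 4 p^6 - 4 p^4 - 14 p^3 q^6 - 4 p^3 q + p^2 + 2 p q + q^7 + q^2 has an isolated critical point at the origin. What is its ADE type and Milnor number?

The Hessian of f at 0 is [[2, 2], [2, 2]] with rank 1, so corank 1. A Groebner basis of the Jacobian ideal J(f) in C{p,q} is {p*q/2 + q^4 + q^2/2, p*q^2 - p/6 + 2*q^3/3 - q/6, p^2 + 2*p*q + q^2}; counting standard monomials gives mu = 6. Corank 1: A-series; mu = 6 gives A_6.

Type A6, Milnor number mu = 6.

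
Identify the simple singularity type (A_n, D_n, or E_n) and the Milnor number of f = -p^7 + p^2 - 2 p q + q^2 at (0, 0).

The Hessian of f at 0 has rank 1. Corank 1: A-series; mu = 6 gives A_6.

Type A6, Milnor number mu = 6.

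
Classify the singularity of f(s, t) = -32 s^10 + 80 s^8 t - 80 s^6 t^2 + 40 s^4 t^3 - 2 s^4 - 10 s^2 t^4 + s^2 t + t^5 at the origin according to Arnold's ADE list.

D_6

The Hessian of f at 0 has rank 0. Corank 2; j^3 = s^2*t has shape L^2 M (L != M), so D-series; mu = 6 gives D_6.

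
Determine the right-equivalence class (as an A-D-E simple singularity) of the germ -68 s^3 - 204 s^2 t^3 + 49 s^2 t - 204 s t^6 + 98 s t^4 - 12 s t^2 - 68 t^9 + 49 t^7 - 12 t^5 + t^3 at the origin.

The Hessian of f at 0 is [[0, 0], [0, 0]] with rank 0, so corank 2. A Groebner basis of the Jacobian ideal J(f) in C{s,t} is {t^3, s^2 - 3*t^2/47, s*t - 12*t^2/47}; counting standard monomials gives mu = 4. Corank 2; j^3 = -(4*s - t)*(17*s^2 - 8*s*t + t^2) splits into three distinct lines over C (the quadratic factor has nonzero discriminant), so D_4.

D4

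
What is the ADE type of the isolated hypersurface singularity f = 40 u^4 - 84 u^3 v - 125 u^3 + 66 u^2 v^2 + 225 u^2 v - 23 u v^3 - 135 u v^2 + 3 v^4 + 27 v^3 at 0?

E_7

The Hessian of f at 0 is [[0, 0], [0, 0]] with rank 0, so corank 2. A Groebner basis of the Jacobian ideal J(f) in C{u,v} is {1171875*u^2/4 - 703125*u*v/2 + v^4 - 125*v^3/4 + 421875*v^2/4, u^3 - 2475*u^2/4 + 1485*u*v/2 - 3*v^3/20 - 891*v^2/4, u^2*v - 2875*u^2/4 + 1725*u*v/2 - 17*v^3/60 - 1035*v^2/4, -625*u^2 + u*v^2 + 750*u*v - 8*v^3/15 - 225*v^2}; counting standard monomials gives mu = 7. Corank 2; j^3 = -(5*u - 3*v)^3 is a perfect cube, so E-series; the 4-jet and mu = 7 give E_7.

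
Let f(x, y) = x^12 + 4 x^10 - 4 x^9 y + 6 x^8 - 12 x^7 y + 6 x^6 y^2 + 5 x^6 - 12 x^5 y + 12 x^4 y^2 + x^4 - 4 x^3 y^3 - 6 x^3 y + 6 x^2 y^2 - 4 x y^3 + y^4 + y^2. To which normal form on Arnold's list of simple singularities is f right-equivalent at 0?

A3

The Hessian of f at 0 is [[0, 0], [0, 2]] with rank 1, so corank 1. A Groebner basis of the Jacobian ideal J(f) in C{x,y} is {x^3, y}; counting standard monomials gives mu = 3. Corank 1: A-series; mu = 3 gives A_3.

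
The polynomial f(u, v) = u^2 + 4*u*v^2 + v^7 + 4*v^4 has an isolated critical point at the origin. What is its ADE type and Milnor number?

Type A_6, Milnor number mu = 6.

The Hessian of f at 0 has rank 1. Corank 1: A-series; mu = 6 gives A_6.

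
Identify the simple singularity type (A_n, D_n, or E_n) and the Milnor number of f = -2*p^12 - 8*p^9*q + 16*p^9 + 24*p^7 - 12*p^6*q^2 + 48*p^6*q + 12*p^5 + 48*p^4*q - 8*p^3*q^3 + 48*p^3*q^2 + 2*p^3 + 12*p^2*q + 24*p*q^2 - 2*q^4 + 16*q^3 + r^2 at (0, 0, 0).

Type E_6, Milnor number mu = 6.

The Hessian of f at 0 is [[0, 0, 0], [0, 0, 0], [0, 0, 2]] with rank 1, so corank 2. A Groebner basis of the Jacobian ideal J(f) in C{p,q,r} is {q^3, p^2 + 4*p*q + 4*q^2, r}; counting standard monomials gives mu = 6. Corank 2; j^3 = 2*(p + 2*q)^3 is a perfect cube, so E-series; the 4-jet and mu = 6 give E_6.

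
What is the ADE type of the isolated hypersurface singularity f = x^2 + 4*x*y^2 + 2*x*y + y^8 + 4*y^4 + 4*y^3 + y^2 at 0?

A_7

The Hessian of f at 0 is [[2, 2], [2, 2]] with rank 1, so corank 1. A Groebner basis of the Jacobian ideal J(f) in C{x,y} is {x^4 + 3*x^3 + 7*x^2*y - 11*x^2/4 - 7*x*y/2 + 3*x/8 + 3*y/8, x^3*y - 3*x^3/2 - 3*x^2*y + x^2 + 5*x*y/4 - x/8 - y/8, x/2 + y^2 + y/2}; counting standard monomials gives mu = 7. Corank 1: A-series; mu = 7 gives A_7.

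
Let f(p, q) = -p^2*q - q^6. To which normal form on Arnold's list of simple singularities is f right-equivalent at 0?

D7

The Hessian of f at 0 has rank 0. Corank 2; j^3 = -p^2*q has shape L^2 M (L != M), so D-series; mu = 7 gives D_7.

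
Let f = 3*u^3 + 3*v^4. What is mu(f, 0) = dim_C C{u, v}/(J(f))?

6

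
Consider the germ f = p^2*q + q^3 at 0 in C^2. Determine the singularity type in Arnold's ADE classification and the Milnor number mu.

The Hessian of f at 0 is [[0, 0], [0, 0]] with rank 0, so corank 2. A Groebner basis of the Jacobian ideal J(f) in C{p,q} is {q^3, p^2 + 3*q^2, p*q}; counting standard monomials gives mu = 4. Corank 2; j^3 = q*(p^2 + q^2) splits into three distinct lines over C (the quadratic factor has nonzero discriminant), so D_4.

Type D_{4}, Milnor number mu = 4.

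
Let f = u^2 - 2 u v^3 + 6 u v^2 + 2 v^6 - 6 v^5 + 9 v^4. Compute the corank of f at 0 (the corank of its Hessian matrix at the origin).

1

Hessian at 0 has rank 1.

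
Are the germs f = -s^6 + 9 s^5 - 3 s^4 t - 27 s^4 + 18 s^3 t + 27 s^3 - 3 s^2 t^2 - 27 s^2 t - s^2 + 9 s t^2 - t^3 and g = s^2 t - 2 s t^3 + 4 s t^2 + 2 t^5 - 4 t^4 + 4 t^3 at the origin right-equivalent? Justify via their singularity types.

No.

The Hessian of f at 0 has rank 1. Corank 1: A-series; mu = 2 gives A_2. The Hessian of g at 0 has rank 0. Corank 2; j^3 = t*(s + 2*t)^2 has shape L^2 M (L != M), so D-series; mu = 6 gives D_6. f is A_2 but g is D_6, hence not right-equivalent.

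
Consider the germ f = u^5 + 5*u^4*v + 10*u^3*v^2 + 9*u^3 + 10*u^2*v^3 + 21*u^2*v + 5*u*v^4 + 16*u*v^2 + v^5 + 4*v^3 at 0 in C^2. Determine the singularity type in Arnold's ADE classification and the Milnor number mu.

The Hessian of f at 0 has rank 0. Corank 2; j^3 = (u + v)*(3*u + 2*v)^2 has shape L^2 M (L != M), so D-series; mu = 6 gives D_6.

Type D_6, Milnor number mu = 6.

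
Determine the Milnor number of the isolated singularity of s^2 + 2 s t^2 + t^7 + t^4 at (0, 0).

6

The Hessian of f at 0 is [[2, 0], [0, 0]] with rank 1, so corank 1. A Groebner basis of the Jacobian ideal J(f) in C{s,t} is {s^3, s + t^2}; counting standard monomials gives mu = 6. Corank 1: A-series; mu = 6 gives A_6.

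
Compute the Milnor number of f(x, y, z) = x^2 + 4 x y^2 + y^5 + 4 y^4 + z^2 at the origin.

4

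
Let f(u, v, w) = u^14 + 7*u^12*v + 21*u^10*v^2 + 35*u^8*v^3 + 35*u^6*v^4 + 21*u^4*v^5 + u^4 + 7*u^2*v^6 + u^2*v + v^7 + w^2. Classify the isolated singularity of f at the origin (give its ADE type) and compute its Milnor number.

Type D8, Milnor number mu = 8.

The Hessian of f at 0 is [[0, 0, 0], [0, 0, 0], [0, 0, 2]] with rank 1, so corank 2. A Groebner basis of the Jacobian ideal J(f) in C{u,v,w} is {u^2/7 + v^6, u^3, u*v, w}; counting standard monomials gives mu = 8. Corank 2; j^3 = u^2*v has shape L^2 M (L != M), so D-series; mu = 8 gives D_8.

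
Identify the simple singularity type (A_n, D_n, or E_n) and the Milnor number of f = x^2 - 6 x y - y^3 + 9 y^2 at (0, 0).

The Hessian of f at 0 is [[2, -6], [-6, 18]] with rank 1, so corank 1. A Groebner basis of the Jacobian ideal J(f) in C{x,y} is {y^2, x - 3*y}; counting standard monomials gives mu = 2. Corank 1: A-series; mu = 2 gives A_2.

Type A_2, Milnor number mu = 2.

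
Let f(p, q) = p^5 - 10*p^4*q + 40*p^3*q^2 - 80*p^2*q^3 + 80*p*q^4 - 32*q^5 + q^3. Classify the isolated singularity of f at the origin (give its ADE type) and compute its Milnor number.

The Hessian of f at 0 has rank 0. Corank 2; j^3 = q^3 is a perfect cube, so E-series; the 5-jet and mu = 8 give E_8.

Type E_{8}, Milnor number mu = 8.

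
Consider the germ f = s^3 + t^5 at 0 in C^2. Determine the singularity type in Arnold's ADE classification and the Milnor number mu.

Type E_8, Milnor number mu = 8.

The Hessian of f at 0 has rank 0. Corank 2; j^3 = s^3 is a perfect cube, so E-series; the 5-jet and mu = 8 give E_8.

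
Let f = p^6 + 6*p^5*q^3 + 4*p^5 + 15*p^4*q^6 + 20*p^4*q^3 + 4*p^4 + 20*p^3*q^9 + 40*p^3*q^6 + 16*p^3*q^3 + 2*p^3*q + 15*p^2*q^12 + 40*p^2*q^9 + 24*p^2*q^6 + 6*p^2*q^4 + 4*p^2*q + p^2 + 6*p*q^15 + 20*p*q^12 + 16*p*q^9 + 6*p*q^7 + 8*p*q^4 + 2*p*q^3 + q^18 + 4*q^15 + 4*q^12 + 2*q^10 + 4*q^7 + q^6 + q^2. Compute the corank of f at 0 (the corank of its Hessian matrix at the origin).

0

The Hessian at 0 is [[2, 0], [0, 2]] of rank 2; hence corank 0.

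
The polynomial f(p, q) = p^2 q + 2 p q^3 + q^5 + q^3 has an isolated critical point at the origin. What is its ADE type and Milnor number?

Type D_4, Milnor number mu = 4.

The Hessian of f at 0 has rank 0. Corank 2; j^3 = q*(p^2 + q^2) splits into three distinct lines over C (the quadratic factor has nonzero discriminant), so D_4.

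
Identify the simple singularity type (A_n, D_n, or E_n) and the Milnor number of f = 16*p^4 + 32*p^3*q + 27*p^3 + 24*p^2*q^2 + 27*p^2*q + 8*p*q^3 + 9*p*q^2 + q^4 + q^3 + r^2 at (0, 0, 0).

The Hessian of f at 0 has rank 1. Corank 2; j^3 = (3*p + q)^3 is a perfect cube, so E-series; the 4-jet and mu = 6 give E_6.

Type E6, Milnor number mu = 6.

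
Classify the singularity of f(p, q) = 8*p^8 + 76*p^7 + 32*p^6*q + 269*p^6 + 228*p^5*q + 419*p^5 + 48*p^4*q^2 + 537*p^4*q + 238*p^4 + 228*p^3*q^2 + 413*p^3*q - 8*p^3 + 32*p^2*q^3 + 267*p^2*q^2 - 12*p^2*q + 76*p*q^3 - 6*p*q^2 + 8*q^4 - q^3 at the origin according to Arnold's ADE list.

E_{7}

The Hessian of f at 0 has rank 0. Corank 2; j^3 = -(2*p + q)^3 is a perfect cube, so E-series; the 4-jet and mu = 7 give E_7.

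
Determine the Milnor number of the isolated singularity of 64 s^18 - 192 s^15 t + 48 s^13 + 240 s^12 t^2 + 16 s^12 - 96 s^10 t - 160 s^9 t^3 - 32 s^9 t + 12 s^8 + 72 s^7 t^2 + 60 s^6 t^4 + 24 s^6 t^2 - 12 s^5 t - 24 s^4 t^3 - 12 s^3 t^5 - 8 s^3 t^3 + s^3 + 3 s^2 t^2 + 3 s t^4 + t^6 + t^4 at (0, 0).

The Hessian of f at 0 has rank 0. Corank 2; j^3 = s^3 is a perfect cube, so E-series; the 4-jet and mu = 6 give E_6.

6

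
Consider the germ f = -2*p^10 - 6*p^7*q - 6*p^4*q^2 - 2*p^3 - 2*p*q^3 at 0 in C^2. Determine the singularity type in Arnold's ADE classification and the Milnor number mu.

Type E_{7}, Milnor number mu = 7.

The Hessian of f at 0 is [[0, 0], [0, 0]] with rank 0, so corank 2. A Groebner basis of the Jacobian ideal J(f) in C{p,q} is {p^3, p*q^2, 3*p^2 + q^3}; counting standard monomials gives mu = 7. Corank 2; j^3 = -2*p^3 is a perfect cube, so E-series; the 4-jet and mu = 7 give E_7.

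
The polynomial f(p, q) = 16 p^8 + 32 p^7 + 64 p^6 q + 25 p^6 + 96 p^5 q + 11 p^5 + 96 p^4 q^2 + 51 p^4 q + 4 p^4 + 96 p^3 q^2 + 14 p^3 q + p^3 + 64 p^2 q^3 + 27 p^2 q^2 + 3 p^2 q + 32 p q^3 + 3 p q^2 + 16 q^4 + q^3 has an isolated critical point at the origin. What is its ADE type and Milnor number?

Type E_{6}, Milnor number mu = 6.

The Hessian of f at 0 has rank 0. Corank 2; j^3 = (p + q)^3 is a perfect cube, so E-series; the 4-jet and mu = 6 give E_6.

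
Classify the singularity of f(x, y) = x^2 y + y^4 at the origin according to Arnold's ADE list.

D_{5}

The Hessian of f at 0 has rank 0. Corank 2; j^3 = x^2*y has shape L^2 M (L != M), so D-series; mu = 5 gives D_5.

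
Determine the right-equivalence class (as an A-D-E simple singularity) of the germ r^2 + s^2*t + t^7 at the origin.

D8

The Hessian of f at 0 has rank 1. Corank 2; j^3 = s^2*t has shape L^2 M (L != M), so D-series; mu = 8 gives D_8.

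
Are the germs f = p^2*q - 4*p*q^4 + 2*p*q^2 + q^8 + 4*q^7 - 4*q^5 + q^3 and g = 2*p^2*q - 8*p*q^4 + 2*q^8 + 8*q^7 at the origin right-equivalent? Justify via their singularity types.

Yes.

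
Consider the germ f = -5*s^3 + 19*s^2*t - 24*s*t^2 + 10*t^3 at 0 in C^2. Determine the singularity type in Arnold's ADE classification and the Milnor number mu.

Type D_4, Milnor number mu = 4.

The Hessian of f at 0 has rank 0. Corank 2; j^3 = -(s - t)*(5*s^2 - 14*s*t + 10*t^2) splits into three distinct lines over C (the quadratic factor has nonzero discriminant), so D_4.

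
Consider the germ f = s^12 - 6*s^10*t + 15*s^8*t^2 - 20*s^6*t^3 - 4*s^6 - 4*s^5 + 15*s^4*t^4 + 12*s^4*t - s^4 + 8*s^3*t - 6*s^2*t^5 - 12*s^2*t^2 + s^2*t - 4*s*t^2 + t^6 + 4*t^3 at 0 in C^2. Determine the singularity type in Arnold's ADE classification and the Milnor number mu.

Type D7, Milnor number mu = 7.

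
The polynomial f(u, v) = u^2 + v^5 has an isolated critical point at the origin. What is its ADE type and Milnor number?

Type A4, Milnor number mu = 4.

The Hessian of f at 0 has rank 1. Corank 1: A-series; mu = 4 gives A_4.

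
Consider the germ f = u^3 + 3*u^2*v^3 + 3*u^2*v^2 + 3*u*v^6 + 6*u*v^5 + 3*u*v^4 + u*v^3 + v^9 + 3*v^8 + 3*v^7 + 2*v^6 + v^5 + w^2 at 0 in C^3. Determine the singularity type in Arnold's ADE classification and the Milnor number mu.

Type E_{7}, Milnor number mu = 7.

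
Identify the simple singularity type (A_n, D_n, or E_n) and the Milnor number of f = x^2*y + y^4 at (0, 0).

The Hessian of f at 0 has rank 0. Corank 2; j^3 = x^2*y has shape L^2 M (L != M), so D-series; mu = 5 gives D_5.

Type D_5, Milnor number mu = 5.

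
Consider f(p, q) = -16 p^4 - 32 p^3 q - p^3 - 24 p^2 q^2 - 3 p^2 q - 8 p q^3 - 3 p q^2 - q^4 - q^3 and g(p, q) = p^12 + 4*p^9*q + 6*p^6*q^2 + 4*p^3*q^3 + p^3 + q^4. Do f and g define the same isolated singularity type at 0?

Yes.

The Hessian of f at 0 has rank 0. Corank 2; j^3 = -(p + q)^3 is a perfect cube, so E-series; the 4-jet and mu = 6 give E_6. The Hessian of g at 0 has rank 0. Corank 2; j^3 = p^3 is a perfect cube, so E-series; the 4-jet and mu = 6 give E_6. Both have type E_6, hence right-equivalent.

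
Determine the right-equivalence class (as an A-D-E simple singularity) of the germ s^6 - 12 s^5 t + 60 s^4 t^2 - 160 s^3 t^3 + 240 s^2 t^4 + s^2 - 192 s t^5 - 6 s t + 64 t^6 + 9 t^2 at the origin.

The Hessian of f at 0 has rank 1. Corank 1: A-series; mu = 5 gives A_5.

A_5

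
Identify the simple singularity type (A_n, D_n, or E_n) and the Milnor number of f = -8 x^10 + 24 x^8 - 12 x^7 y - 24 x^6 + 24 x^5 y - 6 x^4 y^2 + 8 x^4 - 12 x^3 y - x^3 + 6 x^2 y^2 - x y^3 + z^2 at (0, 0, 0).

The Hessian of f at 0 has rank 1. Corank 2; j^3 = -x^3 is a perfect cube, so E-series; the 4-jet and mu = 7 give E_7.

Type E7, Milnor number mu = 7.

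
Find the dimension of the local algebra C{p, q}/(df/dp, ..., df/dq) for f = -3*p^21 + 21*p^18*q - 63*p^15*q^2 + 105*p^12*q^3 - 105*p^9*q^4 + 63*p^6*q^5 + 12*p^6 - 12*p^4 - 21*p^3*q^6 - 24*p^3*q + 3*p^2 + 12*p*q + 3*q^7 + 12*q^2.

6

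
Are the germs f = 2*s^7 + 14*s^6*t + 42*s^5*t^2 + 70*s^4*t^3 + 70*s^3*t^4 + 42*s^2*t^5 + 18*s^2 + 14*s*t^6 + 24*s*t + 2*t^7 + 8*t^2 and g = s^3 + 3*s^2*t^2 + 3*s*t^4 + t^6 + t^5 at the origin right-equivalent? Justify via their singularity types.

The Hessian of f at 0 has rank 1. Corank 1: A-series; mu = 6 gives A_6. The Hessian of g at 0 has rank 0. Corank 2; j^3 = s^3 is a perfect cube, so E-series; the 5-jet and mu = 8 give E_8. f is A_6 but g is E_8, hence not right-equivalent.

No.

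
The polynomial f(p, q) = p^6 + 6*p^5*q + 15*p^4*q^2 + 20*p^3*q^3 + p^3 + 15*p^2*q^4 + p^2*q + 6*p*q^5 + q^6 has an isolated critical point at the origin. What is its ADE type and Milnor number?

Type D_7, Milnor number mu = 7.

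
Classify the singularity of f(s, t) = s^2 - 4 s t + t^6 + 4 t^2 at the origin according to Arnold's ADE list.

A5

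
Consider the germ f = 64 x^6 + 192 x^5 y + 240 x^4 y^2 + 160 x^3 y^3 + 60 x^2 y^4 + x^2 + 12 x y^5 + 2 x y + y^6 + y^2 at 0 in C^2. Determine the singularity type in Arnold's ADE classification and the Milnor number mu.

Type A5, Milnor number mu = 5.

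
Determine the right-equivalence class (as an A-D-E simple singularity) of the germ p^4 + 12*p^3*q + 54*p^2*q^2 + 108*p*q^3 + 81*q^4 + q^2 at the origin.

The Hessian of f at 0 is [[0, 0], [0, 2]] with rank 1, so corank 1. A Groebner basis of the Jacobian ideal J(f) in C{p,q} is {p^3, q}; counting standard monomials gives mu = 3. Corank 1: A-series; mu = 3 gives A_3.

A_3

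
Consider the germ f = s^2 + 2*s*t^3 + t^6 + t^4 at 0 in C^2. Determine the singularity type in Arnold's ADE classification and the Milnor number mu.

Type A_3, Milnor number mu = 3.

The Hessian of f at 0 has rank 1. Corank 1: A-series; mu = 3 gives A_3.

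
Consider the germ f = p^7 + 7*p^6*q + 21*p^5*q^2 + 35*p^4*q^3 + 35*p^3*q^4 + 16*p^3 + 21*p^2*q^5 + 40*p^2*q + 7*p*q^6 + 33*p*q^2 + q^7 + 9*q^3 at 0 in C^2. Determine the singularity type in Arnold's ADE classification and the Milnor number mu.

Type D_{8}, Milnor number mu = 8.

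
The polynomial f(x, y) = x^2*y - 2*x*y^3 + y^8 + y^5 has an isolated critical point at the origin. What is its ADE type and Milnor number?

Type D_9, Milnor number mu = 9.

The Hessian of f at 0 is [[0, 0], [0, 0]] with rank 0, so corank 2. A Groebner basis of the Jacobian ideal J(f) in C{x,y} is {x^4, x^3*y + x^2/8 - x*y^2/8, -x^3 + x^2*y^2, -x*y + y^3}; counting standard monomials gives mu = 9. Corank 2; j^3 = x^2*y has shape L^2 M (L != M), so D-series; mu = 9 gives D_9.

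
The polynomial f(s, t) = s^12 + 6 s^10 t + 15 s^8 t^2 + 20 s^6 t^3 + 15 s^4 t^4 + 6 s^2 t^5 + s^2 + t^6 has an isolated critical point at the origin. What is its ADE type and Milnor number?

Type A_{5}, Milnor number mu = 5.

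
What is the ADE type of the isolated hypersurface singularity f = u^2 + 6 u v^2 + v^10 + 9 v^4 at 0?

The Hessian of f at 0 has rank 1. Corank 1: A-series; mu = 9 gives A_9.

A9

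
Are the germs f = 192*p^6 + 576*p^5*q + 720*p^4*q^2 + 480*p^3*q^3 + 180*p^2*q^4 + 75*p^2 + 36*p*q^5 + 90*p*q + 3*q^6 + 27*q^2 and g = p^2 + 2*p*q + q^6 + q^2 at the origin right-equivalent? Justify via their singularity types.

Yes.

The Hessian of f at 0 has rank 1. Corank 1: A-series; mu = 5 gives A_5. The Hessian of g at 0 has rank 1. Corank 1: A-series; mu = 5 gives A_5. Both have type A_5, hence right-equivalent.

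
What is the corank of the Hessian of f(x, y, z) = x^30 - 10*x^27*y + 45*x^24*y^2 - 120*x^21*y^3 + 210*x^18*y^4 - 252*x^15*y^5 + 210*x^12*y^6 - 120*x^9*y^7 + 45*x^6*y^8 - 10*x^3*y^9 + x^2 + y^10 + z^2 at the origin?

1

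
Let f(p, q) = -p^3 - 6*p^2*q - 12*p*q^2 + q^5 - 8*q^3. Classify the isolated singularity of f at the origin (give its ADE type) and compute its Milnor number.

Type E_8, Milnor number mu = 8.

The Hessian of f at 0 is [[0, 0], [0, 0]] with rank 0, so corank 2. A Groebner basis of the Jacobian ideal J(f) in C{p,q} is {q^4, p^2 + 4*p*q + 4*q^2}; counting standard monomials gives mu = 8. Corank 2; j^3 = -(p + 2*q)^3 is a perfect cube, so E-series; the 5-jet and mu = 8 give E_8.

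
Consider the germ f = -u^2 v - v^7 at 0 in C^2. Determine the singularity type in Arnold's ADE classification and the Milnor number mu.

Type D8, Milnor number mu = 8.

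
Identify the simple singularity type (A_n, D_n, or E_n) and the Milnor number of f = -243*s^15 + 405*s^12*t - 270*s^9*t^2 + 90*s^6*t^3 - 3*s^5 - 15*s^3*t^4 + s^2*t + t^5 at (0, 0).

Type D6, Milnor number mu = 6.

The Hessian of f at 0 has rank 0. Corank 2; j^3 = s^2*t has shape L^2 M (L != M), so D-series; mu = 6 gives D_6.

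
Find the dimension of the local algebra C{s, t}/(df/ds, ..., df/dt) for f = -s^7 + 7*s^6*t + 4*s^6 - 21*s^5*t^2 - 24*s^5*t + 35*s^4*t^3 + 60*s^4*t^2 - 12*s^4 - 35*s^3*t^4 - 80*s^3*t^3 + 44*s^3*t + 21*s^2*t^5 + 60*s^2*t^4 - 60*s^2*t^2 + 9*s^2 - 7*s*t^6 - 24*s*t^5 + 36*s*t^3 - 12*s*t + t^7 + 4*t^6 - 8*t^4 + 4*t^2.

The Hessian of f at 0 has rank 1. Corank 1: A-series; mu = 6 gives A_6.

6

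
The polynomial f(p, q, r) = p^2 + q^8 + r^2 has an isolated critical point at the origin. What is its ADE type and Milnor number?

Type A_{7}, Milnor number mu = 7.

The Hessian of f at 0 is [[2, 0, 0], [0, 0, 0], [0, 0, 2]] with rank 2, so corank 1. A Groebner basis of the Jacobian ideal J(f) in C{p,q,r} is {q^7, p, r}; counting standard monomials gives mu = 7. Corank 1: A-series; mu = 7 gives A_7.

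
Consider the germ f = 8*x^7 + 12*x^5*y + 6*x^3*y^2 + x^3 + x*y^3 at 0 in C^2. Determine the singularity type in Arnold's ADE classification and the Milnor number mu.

Type E7, Milnor number mu = 7.

The Hessian of f at 0 is [[0, 0], [0, 0]] with rank 0, so corank 2. A Groebner basis of the Jacobian ideal J(f) in C{x,y} is {x^3, x*y^2, 3*x^2 + y^3}; counting standard monomials gives mu = 7. Corank 2; j^3 = x^3 is a perfect cube, so E-series; the 4-jet and mu = 7 give E_7.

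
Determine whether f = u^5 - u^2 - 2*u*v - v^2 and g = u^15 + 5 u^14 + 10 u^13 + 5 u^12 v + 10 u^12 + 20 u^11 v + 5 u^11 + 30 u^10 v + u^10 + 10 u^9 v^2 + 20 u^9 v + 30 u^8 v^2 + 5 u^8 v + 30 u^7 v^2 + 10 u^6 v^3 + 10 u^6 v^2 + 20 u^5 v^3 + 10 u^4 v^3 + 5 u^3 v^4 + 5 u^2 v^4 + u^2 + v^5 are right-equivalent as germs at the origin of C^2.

Yes.

The Hessian of f at 0 is [[-2, -2], [-2, -2]] with rank 1, so corank 1. A Groebner basis of the Jacobian ideal J(f) in C{u,v} is {v^4, u + v}; counting standard monomials gives mu = 4. Corank 1: A-series; mu = 4 gives A_4. The Hessian of g at 0 is [[2, 0], [0, 0]] with rank 1, so corank 1. A Groebner basis of the Jacobian ideal J(g) in C{u,v} is {v^4, u}; counting standard monomials gives mu = 4. Corank 1: A-series; mu = 4 gives A_4. Both have type A_4, hence right-equivalent.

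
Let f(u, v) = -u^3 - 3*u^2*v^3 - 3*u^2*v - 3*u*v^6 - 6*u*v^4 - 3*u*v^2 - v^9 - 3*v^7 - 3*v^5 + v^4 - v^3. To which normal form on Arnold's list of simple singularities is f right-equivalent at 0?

E_{6}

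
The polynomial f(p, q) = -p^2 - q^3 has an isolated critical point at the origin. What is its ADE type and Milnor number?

Type A2, Milnor number mu = 2.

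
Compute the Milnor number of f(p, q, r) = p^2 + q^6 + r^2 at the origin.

5

The Hessian of f at 0 has rank 2. Corank 1: A-series; mu = 5 gives A_5.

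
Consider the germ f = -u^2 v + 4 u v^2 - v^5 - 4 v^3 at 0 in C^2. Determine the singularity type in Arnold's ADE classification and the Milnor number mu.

The Hessian of f at 0 has rank 0. Corank 2; j^3 = -v*(u - 2*v)^2 has shape L^2 M (L != M), so D-series; mu = 6 gives D_6.

Type D_{6}, Milnor number mu = 6.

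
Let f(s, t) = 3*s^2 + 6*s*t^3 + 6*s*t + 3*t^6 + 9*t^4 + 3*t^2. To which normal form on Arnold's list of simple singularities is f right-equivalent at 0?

The Hessian of f at 0 has rank 1. Corank 1: A-series; mu = 3 gives A_3.

A_3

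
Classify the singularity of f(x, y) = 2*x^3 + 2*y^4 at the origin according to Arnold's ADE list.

E_6

The Hessian of f at 0 has rank 0. Corank 2; j^3 = 2*x^3 is a perfect cube, so E-series; the 4-jet and mu = 6 give E_6.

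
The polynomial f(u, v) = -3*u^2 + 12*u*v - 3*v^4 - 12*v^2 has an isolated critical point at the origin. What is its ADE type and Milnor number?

The Hessian of f at 0 has rank 1. Corank 1: A-series; mu = 3 gives A_3.

Type A_{3}, Milnor number mu = 3.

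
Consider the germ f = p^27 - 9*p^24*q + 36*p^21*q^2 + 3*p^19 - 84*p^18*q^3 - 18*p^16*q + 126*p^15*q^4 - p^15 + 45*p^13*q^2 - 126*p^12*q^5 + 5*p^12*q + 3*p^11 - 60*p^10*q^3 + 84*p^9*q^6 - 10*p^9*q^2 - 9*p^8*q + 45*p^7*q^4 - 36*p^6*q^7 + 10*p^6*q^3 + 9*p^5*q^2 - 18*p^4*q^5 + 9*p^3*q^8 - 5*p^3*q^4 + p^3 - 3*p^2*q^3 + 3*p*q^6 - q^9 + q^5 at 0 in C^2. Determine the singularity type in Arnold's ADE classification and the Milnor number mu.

The Hessian of f at 0 has rank 0. Corank 2; j^3 = p^3 is a perfect cube, so E-series; the 5-jet and mu = 8 give E_8.

Type E_8, Milnor number mu = 8.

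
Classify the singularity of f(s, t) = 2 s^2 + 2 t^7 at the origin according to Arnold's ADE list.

The Hessian of f at 0 has rank 1. Corank 1: A-series; mu = 6 gives A_6.

A_{6}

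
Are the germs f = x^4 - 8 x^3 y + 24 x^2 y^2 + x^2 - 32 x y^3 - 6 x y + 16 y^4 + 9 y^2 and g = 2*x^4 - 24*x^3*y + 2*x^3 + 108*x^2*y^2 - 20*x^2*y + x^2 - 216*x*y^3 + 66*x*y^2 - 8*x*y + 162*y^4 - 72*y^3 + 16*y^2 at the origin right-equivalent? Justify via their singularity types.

Yes.

The Hessian of f at 0 is [[2, -6], [-6, 18]] with rank 1, so corank 1. A Groebner basis of the Jacobian ideal J(f) in C{x,y} is {y^3, x - 3*y}; counting standard monomials gives mu = 3. Corank 1: A-series; mu = 3 gives A_3. The Hessian of g at 0 is [[2, -8], [-8, 32]] with rank 1, so corank 1. A Groebner basis of the Jacobian ideal J(g) in C{x,y} is {x^2 + 16*x - 64*y, x*y + 4*x - 16*y, x + y^2 - 4*y}; counting standard monomials gives mu = 3. Corank 1: A-series; mu = 3 gives A_3. Both have type A_3, hence right-equivalent.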